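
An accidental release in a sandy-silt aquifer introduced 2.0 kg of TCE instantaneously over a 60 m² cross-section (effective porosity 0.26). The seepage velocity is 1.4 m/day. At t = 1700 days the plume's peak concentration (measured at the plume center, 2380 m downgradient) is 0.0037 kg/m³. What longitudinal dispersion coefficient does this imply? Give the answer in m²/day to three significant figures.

0.0562 m²/day

At the plume center C_max = M/(n_e·A·√(4πDt)), so D = M²/(4πt·(n_e·A·C_max)²).
n_e·A·C_max = 0.26 × 60 × 0.0037 = 0.05772 kg/m.
D = 2.0²/(4π × 1700 × 0.05772²) = 0.0562 m²/day.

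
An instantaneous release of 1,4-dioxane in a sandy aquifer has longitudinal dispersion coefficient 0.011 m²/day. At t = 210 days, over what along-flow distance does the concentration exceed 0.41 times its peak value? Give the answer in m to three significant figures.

The plume is Gaussian with σ = √(2Dt) = √(2 × 0.011 × 210) = 2.149 m.
C/C_peak = exp(−Δx²/(2σ²)) = 0.41 ⇒ Δx = σ·√(−2 ln 0.41) = 2.149 × 1.335 = 2.869 m.
Width = 2Δx = 5.74 m.

5.74 m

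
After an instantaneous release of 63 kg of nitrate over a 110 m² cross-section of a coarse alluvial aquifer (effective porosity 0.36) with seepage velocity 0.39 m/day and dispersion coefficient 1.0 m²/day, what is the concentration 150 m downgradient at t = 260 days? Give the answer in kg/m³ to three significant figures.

For an instantaneous plane source, C(x,t) = M/(n_e·A·√(4πDt)) · exp(−(x−vt)²/(4Dt)), with n_e·A the pore (flow) area.
Plume center vt = 0.39 × 260 = 101.4 m, so the well at 150 m is 48.6 m downgradient of the peak.
√(4πDt) = 57.16 m, giving peak height M/(n_e·A·√(4πDt)) = 63/(0.36 × 110 × 57.16) = 0.02783 kg/m³.
(x−vt)²/(4Dt) = (48.6)²/(4 × 1.0 × 260) = 2.271; exp(−2.271) = 0.1032.
C = 0.02783 × 0.1032 = 0.00287 kg/m³.

0.00287 kg/m³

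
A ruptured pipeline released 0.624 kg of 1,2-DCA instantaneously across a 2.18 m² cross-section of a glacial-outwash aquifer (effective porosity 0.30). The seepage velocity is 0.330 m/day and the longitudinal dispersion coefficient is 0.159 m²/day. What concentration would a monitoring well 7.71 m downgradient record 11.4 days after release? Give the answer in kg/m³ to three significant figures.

For an instantaneous plane source, C(x,t) = M/(n_e·A·√(4πDt)) · exp(−(x−vt)²/(4Dt)), with n_e·A the pore (flow) area.
Plume center vt = 0.330 × 11.4 = 3.762 m, so the well at 7.71 m is 3.948 m downgradient of the peak.
√(4πDt) = 4.773 m, giving peak height M/(n_e·A·√(4πDt)) = 0.624/(0.30 × 2.18 × 4.773) = 0.1999 kg/m³.
(x−vt)²/(4Dt) = (3.948)²/(4 × 0.159 × 11.4) = 2.150; exp(−2.150) = 0.1165.
C = 0.1999 × 0.1165 = 0.0233 kg/m³.

0.0233 kg/m³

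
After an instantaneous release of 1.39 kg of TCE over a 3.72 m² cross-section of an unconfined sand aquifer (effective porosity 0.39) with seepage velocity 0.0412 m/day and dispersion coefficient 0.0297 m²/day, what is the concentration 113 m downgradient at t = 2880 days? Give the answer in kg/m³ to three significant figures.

For an instantaneous plane source, C(x,t) = M/(n_e·A·√(4πDt)) · exp(−(x−vt)²/(4Dt)), with n_e·A the pore (flow) area.
Plume center vt = 0.0412 × 2880 = 118.656 m, so the well at 113 m is 5.656 m upgradient of the peak.
√(4πDt) = 32.79 m, giving peak height M/(n_e·A·√(4πDt)) = 1.39/(0.39 × 3.72 × 32.79) = 0.02922 kg/m³.
(x−vt)²/(4Dt) = (-5.656)²/(4 × 0.0297 × 2880) = 0.09350; exp(−0.09350) = 0.9107.
C = 0.02922 × 0.9107 = 0.0266 kg/m³.

0.0266 kg/m³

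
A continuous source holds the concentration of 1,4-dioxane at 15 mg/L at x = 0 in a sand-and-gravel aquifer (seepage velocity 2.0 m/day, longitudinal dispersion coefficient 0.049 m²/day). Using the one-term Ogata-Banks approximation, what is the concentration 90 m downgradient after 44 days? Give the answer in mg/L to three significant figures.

2.52 mg/L

For a continuous step input, C/C₀ ≈ ½·erfc((x−vt)/(2√(Dt))).
vt = 2.0 × 44 = 88 m and 2√(Dt) = 2√(0.049 × 44) = 2.937 m.
Argument (x−vt)/(2√(Dt)) = (90 − 88)/2.937 = 0.6810; ½·erfc(0.6810) = 0.1678.
C = 15 × 0.1678 = 2.52 mg/L.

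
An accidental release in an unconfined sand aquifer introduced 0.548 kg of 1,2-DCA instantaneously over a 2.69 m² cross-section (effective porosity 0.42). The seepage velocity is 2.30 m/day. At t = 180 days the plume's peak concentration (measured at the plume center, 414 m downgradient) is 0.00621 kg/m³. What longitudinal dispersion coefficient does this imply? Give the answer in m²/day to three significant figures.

At the plume center C_max = M/(n_e·A·√(4πDt)), so D = M²/(4πt·(n_e·A·C_max)²).
n_e·A·C_max = 0.42 × 2.69 × 0.00621 = 0.007016 kg/m.
D = 0.548²/(4π × 180 × 0.007016²) = 2.70 m²/day.

2.70 m²/day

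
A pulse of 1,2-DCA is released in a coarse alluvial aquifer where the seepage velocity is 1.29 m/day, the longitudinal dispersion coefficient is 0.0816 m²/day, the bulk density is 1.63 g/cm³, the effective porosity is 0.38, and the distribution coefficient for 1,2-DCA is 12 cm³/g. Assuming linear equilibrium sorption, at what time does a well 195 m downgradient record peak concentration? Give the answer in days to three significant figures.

7930 days

Retardation factor R = 1 + ρ_b·K_d/n = 1 + 1.63 × 12/0.38 = 52.47.
Sorption retards both mechanisms: v_R = v/R = 0.02459 m/day, D_R = D/R = 0.001555 m²/day.
Peak time from v_R²t² + 2D_R t − x² = 0: t = (√(D_R² + v_R²x²) − D_R)/v_R².
√(D_R² + v_R²x²) = √(0.001555² + 0.02459² × 195²) = 4.795; v_R² = 0.0006047.
t = (4.795 − 0.001555)/0.0006047 = 7930 days.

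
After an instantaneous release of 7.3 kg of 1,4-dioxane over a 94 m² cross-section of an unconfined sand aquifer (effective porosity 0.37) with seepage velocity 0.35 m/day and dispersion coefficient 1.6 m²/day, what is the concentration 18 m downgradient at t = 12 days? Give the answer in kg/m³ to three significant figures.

0.00113 kg/m³

For an instantaneous plane source, C(x,t) = M/(n_e·A·√(4πDt)) · exp(−(x−vt)²/(4Dt)), with n_e·A the pore (flow) area.
Plume center vt = 0.35 × 12 = 4.2 m, so the well at 18 m is 13.8 m downgradient of the peak.
√(4πDt) = 15.53 m, giving peak height M/(n_e·A·√(4πDt)) = 7.3/(0.37 × 94 × 15.53) = 0.01352 kg/m³.
(x−vt)²/(4Dt) = (13.8)²/(4 × 1.6 × 12) = 2.480; exp(−2.480) = 0.08374.
C = 0.01352 × 0.08374 = 0.00113 kg/m³.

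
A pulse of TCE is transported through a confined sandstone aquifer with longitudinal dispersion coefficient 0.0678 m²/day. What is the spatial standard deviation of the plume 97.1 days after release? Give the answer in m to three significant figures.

3.63 m

Dispersive spreading gives a Gaussian with σ² = 2Dt; advection only shifts the center.
σ = √(2 × 0.0678 × 97.1) = 3.63 m.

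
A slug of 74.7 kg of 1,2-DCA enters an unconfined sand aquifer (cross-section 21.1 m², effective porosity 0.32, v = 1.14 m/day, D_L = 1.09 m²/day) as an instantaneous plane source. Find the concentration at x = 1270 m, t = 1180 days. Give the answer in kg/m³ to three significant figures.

0.0290 kg/m³

For an instantaneous plane source, C(x,t) = M/(n_e·A·√(4πDt)) · exp(−(x−vt)²/(4Dt)), with n_e·A the pore (flow) area.
Plume center vt = 1.14 × 1180 = 1345.2 m, so the well at 1270 m is 75.2 m upgradient of the peak.
√(4πDt) = 127.1 m, giving peak height M/(n_e·A·√(4πDt)) = 74.7/(0.32 × 21.1 × 127.1) = 0.08704 kg/m³.
(x−vt)²/(4Dt) = (-75.2)²/(4 × 1.09 × 1180) = 1.099; exp(−1.099) = 0.3332.
C = 0.08704 × 0.3332 = 0.0290 kg/m³.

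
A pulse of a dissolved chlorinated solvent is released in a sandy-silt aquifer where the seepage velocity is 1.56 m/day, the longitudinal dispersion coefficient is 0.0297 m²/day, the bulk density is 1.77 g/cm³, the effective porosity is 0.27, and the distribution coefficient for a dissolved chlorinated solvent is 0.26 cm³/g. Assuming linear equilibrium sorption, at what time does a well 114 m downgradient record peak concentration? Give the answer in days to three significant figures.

198 days

Retardation factor R = 1 + ρ_b·K_d/n = 1 + 1.77 × 0.26/0.27 = 2.704.
Sorption retards both mechanisms: v_R = v/R = 0.5769 m/day, D_R = D/R = 0.01098 m²/day.
Peak time from v_R²t² + 2D_R t − x² = 0: t = (√(D_R² + v_R²x²) − D_R)/v_R².
√(D_R² + v_R²x²) = √(0.01098² + 0.5769² × 114²) = 65.77; v_R² = 0.3328.
t = (65.77 − 0.01098)/0.3328 = 198 days.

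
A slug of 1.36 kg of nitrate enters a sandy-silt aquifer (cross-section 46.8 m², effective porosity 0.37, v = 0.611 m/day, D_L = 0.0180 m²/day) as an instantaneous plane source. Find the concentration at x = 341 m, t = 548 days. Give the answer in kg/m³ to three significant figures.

0.00269 kg/m³

For an instantaneous plane source, C(x,t) = M/(n_e·A·√(4πDt)) · exp(−(x−vt)²/(4Dt)), with n_e·A the pore (flow) area.
Plume center vt = 0.611 × 548 = 334.828 m, so the well at 341 m is 6.172 m downgradient of the peak.
√(4πDt) = 11.13 m, giving peak height M/(n_e·A·√(4πDt)) = 1.36/(0.37 × 46.8 × 11.13) = 0.007057 kg/m³.
(x−vt)²/(4Dt) = (6.172)²/(4 × 0.0180 × 548) = 0.9655; exp(−0.9655) = 0.3808.
C = 0.007057 × 0.3808 = 0.00269 kg/m³.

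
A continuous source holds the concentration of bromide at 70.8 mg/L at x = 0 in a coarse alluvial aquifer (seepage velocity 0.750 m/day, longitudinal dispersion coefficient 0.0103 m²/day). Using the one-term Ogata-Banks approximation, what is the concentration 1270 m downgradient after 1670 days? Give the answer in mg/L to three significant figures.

0.101 mg/L

For a continuous step input, C/C₀ ≈ ½·erfc((x−vt)/(2√(Dt))).
vt = 0.750 × 1670 = 1252.5 m and 2√(Dt) = 2√(0.0103 × 1670) = 8.295 m.
Argument (x−vt)/(2√(Dt)) = (1270 − 1252.5)/8.295 = 2.110; ½·erfc(2.110) = 0.001423.
C = 70.8 × 0.001423 = 0.101 mg/L.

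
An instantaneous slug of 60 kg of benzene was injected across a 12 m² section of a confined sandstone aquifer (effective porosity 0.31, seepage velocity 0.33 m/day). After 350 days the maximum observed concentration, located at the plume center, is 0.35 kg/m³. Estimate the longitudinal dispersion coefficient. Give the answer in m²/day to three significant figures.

0.483 m²/day

At the plume center C_max = M/(n_e·A·√(4πDt)), so D = M²/(4πt·(n_e·A·C_max)²).
n_e·A·C_max = 0.31 × 12 × 0.35 = 1.302 kg/m.
D = 60²/(4π × 350 × 1.302²) = 0.483 m²/day.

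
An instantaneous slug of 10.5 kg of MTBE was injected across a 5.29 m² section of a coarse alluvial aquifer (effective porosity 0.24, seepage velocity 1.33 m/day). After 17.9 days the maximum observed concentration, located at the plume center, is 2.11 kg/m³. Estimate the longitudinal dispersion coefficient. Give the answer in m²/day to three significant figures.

At the plume center C_max = M/(n_e·A·√(4πDt)), so D = M²/(4πt·(n_e·A·C_max)²).
n_e·A·C_max = 0.24 × 5.29 × 2.11 = 2.679 kg/m.
D = 10.5²/(4π × 17.9 × 2.679²) = 0.0683 m²/day.

0.0683 m²/day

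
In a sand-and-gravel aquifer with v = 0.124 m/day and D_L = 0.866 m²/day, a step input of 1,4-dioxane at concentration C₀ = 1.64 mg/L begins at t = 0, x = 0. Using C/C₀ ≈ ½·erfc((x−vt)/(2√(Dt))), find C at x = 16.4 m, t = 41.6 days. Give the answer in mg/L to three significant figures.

0.152 mg/L

For a continuous step input, C/C₀ ≈ ½·erfc((x−vt)/(2√(Dt))).
vt = 0.124 × 41.6 = 5.1584 m and 2√(Dt) = 2√(0.866 × 41.6) = 12.00 m.
Argument (x−vt)/(2√(Dt)) = (16.4 − 5.1584)/12.00 = 0.9368; ½·erfc(0.9368) = 0.09261.
C = 1.64 × 0.09261 = 0.152 mg/L.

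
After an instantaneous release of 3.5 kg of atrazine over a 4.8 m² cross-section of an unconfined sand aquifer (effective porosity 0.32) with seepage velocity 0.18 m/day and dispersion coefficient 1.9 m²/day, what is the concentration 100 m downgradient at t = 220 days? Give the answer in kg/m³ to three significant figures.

0.00355 kg/m³

For an instantaneous plane source, C(x,t) = M/(n_e·A·√(4πDt)) · exp(−(x−vt)²/(4Dt)), with n_e·A the pore (flow) area.
Plume center vt = 0.18 × 220 = 39.6 m, so the well at 100 m is 60.4 m downgradient of the peak.
√(4πDt) = 72.48 m, giving peak height M/(n_e·A·√(4πDt)) = 3.5/(0.32 × 4.8 × 72.48) = 0.03144 kg/m³.
(x−vt)²/(4Dt) = (60.4)²/(4 × 1.9 × 220) = 2.182; exp(−2.182) = 0.1128.
C = 0.03144 × 0.1128 = 0.00355 kg/m³.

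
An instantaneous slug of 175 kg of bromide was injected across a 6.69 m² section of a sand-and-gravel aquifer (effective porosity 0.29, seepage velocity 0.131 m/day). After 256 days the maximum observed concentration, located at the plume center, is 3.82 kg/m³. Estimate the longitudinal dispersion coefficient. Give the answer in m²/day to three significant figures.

0.173 m²/day

At the plume center C_max = M/(n_e·A·√(4πDt)), so D = M²/(4πt·(n_e·A·C_max)²).
n_e·A·C_max = 0.29 × 6.69 × 3.82 = 7.411 kg/m.
D = 175²/(4π × 256 × 7.411²) = 0.173 m²/day.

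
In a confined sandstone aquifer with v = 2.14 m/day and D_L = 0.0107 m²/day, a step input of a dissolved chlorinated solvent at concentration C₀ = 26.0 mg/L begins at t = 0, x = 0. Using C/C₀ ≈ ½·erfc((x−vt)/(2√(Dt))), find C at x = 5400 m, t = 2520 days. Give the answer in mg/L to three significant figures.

For a continuous step input, C/C₀ ≈ ½·erfc((x−vt)/(2√(Dt))).
vt = 2.14 × 2520 = 5392.8 m and 2√(Dt) = 2√(0.0107 × 2520) = 10.39 m.
Argument (x−vt)/(2√(Dt)) = (5400 − 5392.8)/10.39 = 0.6930; ½·erfc(0.6930) = 0.1635.
C = 26.0 × 0.1635 = 4.25 mg/L.

4.25 mg/L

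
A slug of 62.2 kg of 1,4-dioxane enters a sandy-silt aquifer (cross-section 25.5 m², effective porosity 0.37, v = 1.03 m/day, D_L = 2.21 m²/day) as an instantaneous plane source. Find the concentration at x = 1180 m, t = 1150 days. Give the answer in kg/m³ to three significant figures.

0.0368 kg/m³

For an instantaneous plane source, C(x,t) = M/(n_e·A·√(4πDt)) · exp(−(x−vt)²/(4Dt)), with n_e·A the pore (flow) area.
Plume center vt = 1.03 × 1150 = 1184.5 m, so the well at 1180 m is 4.5 m upgradient of the peak.
√(4πDt) = 178.7 m, giving peak height M/(n_e·A·√(4πDt)) = 62.2/(0.37 × 25.5 × 178.7) = 0.03689 kg/m³.
(x−vt)²/(4Dt) = (-4.5)²/(4 × 2.21 × 1150) = 0.001992; exp(−0.001992) = 0.9980.
C = 0.03689 × 0.9980 = 0.0368 kg/m³.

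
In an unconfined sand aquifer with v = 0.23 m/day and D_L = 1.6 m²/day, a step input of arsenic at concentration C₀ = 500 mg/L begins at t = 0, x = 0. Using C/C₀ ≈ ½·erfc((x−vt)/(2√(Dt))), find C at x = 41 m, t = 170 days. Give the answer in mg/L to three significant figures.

For a continuous step input, C/C₀ ≈ ½·erfc((x−vt)/(2√(Dt))).
vt = 0.23 × 170 = 39.1 m and 2√(Dt) = 2√(1.6 × 170) = 32.98 m.
Argument (x−vt)/(2√(Dt)) = (41 − 39.1)/32.98 = 0.05761; ½·erfc(0.05761) = 0.4675.
C = 500 × 0.4675 = 234 mg/L.

234 mg/L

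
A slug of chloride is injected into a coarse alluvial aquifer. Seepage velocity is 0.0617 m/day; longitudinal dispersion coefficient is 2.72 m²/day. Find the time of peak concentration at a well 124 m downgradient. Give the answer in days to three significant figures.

1420 days

For the 1D instantaneous-source solution, setting ∂C/∂t = 0 at fixed x gives v²t² + 2Dt − x² = 0, so t = (√(D² + v²x²) − D)/v².
√(D² + v²x²) = √(2.72² + 0.0617² × 124²) = 8.120; v² = 0.00380689.
t = (8.120 − 2.72)/0.00380689 = 1420 days (vs. the pure-advection estimate x/v = 2010 d).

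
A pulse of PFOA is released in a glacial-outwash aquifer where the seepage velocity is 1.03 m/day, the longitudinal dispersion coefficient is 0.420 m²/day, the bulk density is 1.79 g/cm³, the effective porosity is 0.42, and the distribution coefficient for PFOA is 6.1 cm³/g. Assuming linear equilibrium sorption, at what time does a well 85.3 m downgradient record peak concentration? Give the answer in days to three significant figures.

Retardation factor R = 1 + ρ_b·K_d/n = 1 + 1.79 × 6.1/0.42 = 27.00.
Sorption retards both mechanisms: v_R = v/R = 0.03815 m/day, D_R = D/R = 0.01556 m²/day.
Peak time from v_R²t² + 2D_R t − x² = 0: t = (√(D_R² + v_R²x²) − D_R)/v_R².
√(D_R² + v_R²x²) = √(0.01556² + 0.03815² × 85.3²) = 3.254; v_R² = 0.001455.
t = (3.254 − 0.01556)/0.001455 = 2230 days.

2230 days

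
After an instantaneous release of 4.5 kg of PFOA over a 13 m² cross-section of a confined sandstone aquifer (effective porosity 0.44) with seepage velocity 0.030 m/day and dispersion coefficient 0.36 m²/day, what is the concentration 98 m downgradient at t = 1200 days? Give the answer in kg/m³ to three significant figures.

For an instantaneous plane source, C(x,t) = M/(n_e·A·√(4πDt)) · exp(−(x−vt)²/(4Dt)), with n_e·A the pore (flow) area.
Plume center vt = 0.030 × 1200 = 36 m, so the well at 98 m is 62 m downgradient of the peak.
√(4πDt) = 73.68 m, giving peak height M/(n_e·A·√(4πDt)) = 4.5/(0.44 × 13 × 73.68) = 0.01068 kg/m³.
(x−vt)²/(4Dt) = (62)²/(4 × 0.36 × 1200) = 2.225; exp(−2.225) = 0.1081.
C = 0.01068 × 0.1081 = 0.00115 kg/m³.

0.00115 kg/m³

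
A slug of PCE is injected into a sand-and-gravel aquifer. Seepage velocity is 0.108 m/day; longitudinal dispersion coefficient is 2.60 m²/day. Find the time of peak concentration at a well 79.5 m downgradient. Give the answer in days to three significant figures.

For the 1D instantaneous-source solution, setting ∂C/∂t = 0 at fixed x gives v²t² + 2Dt − x² = 0, so t = (√(D² + v²x²) − D)/v².
√(D² + v²x²) = √(2.60² + 0.108² × 79.5²) = 8.971; v² = 0.011664.
t = (8.971 − 2.60)/0.011664 = 546 days (vs. the pure-advection estimate x/v = 736 d).

546 days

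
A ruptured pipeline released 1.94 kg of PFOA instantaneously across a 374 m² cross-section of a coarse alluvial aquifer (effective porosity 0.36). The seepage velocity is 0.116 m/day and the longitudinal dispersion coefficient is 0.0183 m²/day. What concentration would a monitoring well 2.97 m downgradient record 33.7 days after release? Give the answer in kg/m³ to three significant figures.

0.00362 kg/m³

For an instantaneous plane source, C(x,t) = M/(n_e·A·√(4πDt)) · exp(−(x−vt)²/(4Dt)), with n_e·A the pore (flow) area.
Plume center vt = 0.116 × 33.7 = 3.9092 m, so the well at 2.97 m is 0.9392 m upgradient of the peak.
√(4πDt) = 2.784 m, giving peak height M/(n_e·A·√(4πDt)) = 1.94/(0.36 × 374 × 2.784) = 0.005176 kg/m³.
(x−vt)²/(4Dt) = (-0.9392)²/(4 × 0.0183 × 33.7) = 0.3576; exp(−0.3576) = 0.6994.
C = 0.005176 × 0.6994 = 0.00362 kg/m³.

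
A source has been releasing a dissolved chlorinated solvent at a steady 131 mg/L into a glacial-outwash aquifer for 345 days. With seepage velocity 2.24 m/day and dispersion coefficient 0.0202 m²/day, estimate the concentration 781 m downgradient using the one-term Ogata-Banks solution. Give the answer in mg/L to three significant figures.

For a continuous step input, C/C₀ ≈ ½·erfc((x−vt)/(2√(Dt))).
vt = 2.24 × 345 = 772.8 m and 2√(Dt) = 2√(0.0202 × 345) = 5.280 m.
Argument (x−vt)/(2√(Dt)) = (781 − 772.8)/5.280 = 1.553; ½·erfc(1.553) = 0.01404.
C = 131 × 0.01404 = 1.84 mg/L.

1.84 mg/L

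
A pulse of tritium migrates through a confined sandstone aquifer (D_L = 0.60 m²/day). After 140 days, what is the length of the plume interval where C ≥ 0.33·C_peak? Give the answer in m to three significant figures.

The plume is Gaussian with σ = √(2Dt) = √(2 × 0.60 × 140) = 12.96 m.
C/C_peak = exp(−Δx²/(2σ²)) = 0.33 ⇒ Δx = σ·√(−2 ln 0.33) = 12.96 × 1.489 = 19.30 m.
Width = 2Δx = 38.6 m.

38.6 m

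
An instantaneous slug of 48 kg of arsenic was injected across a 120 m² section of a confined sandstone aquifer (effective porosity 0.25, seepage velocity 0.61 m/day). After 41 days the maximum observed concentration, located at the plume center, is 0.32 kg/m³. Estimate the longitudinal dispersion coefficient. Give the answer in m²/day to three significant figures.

At the plume center C_max = M/(n_e·A·√(4πDt)), so D = M²/(4πt·(n_e·A·C_max)²).
n_e·A·C_max = 0.25 × 120 × 0.32 = 9.600 kg/m.
D = 48²/(4π × 41 × 9.600²) = 0.0485 m²/day.

0.0485 m²/day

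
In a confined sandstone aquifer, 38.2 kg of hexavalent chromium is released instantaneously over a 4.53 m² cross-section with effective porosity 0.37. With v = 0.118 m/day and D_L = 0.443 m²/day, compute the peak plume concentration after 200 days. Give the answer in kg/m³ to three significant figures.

0.683 kg/m³

The peak of an instantaneous 1D plume sits at x = vt; there the Gaussian factor is 1 and C_max = M/(n_e·A·√(4πDt)), where n_e·A is the pore area the mass is dissolved in.
√(4πDt) = √(4π × 0.443 × 200) = 33.37 m, so C_max = 38.2/(0.37 × 4.53 × 33.37) = 0.683 kg/m³.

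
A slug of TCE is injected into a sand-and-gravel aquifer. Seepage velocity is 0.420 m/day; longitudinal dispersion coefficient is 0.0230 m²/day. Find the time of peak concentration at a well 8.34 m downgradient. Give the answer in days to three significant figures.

19.7 days

For the 1D instantaneous-source solution, setting ∂C/∂t = 0 at fixed x gives v²t² + 2Dt − x² = 0, so t = (√(D² + v²x²) − D)/v².
√(D² + v²x²) = √(0.0230² + 0.420² × 8.34²) = 3.503; v² = 0.1764.
t = (3.503 − 0.0230)/0.1764 = 19.7 days (vs. the pure-advection estimate x/v = 19.9 d).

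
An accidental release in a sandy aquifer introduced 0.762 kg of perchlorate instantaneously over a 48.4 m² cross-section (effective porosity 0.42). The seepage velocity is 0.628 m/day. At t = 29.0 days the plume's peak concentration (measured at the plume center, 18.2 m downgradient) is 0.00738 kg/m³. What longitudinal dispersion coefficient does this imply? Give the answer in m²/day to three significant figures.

0.0708 m²/day

At the plume center C_max = M/(n_e·A·√(4πDt)), so D = M²/(4πt·(n_e·A·C_max)²).
n_e·A·C_max = 0.42 × 48.4 × 0.00738 = 0.1500 kg/m.
D = 0.762²/(4π × 29.0 × 0.1500²) = 0.0708 m²/day.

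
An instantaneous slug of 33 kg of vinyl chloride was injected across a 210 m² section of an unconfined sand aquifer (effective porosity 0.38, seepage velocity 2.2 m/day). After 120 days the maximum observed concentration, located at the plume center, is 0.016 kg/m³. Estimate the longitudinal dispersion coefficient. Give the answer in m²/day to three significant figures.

0.443 m²/day

At the plume center C_max = M/(n_e·A·√(4πDt)), so D = M²/(4πt·(n_e·A·C_max)²).
n_e·A·C_max = 0.38 × 210 × 0.016 = 1.277 kg/m.
D = 33²/(4π × 120 × 1.277²) = 0.443 m²/day.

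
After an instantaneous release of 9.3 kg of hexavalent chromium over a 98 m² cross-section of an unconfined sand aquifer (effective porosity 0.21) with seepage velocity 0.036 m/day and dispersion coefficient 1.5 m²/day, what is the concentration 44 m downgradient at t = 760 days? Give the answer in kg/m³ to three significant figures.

For an instantaneous plane source, C(x,t) = M/(n_e·A·√(4πDt)) · exp(−(x−vt)²/(4Dt)), with n_e·A the pore (flow) area.
Plume center vt = 0.036 × 760 = 27.36 m, so the well at 44 m is 16.64 m downgradient of the peak.
√(4πDt) = 119.7 m, giving peak height M/(n_e·A·√(4πDt)) = 9.3/(0.21 × 98 × 119.7) = 0.003775 kg/m³.
(x−vt)²/(4Dt) = (16.64)²/(4 × 1.5 × 760) = 0.06072; exp(−0.06072) = 0.9411.
C = 0.003775 × 0.9411 = 0.00355 kg/m³.

0.00355 kg/m³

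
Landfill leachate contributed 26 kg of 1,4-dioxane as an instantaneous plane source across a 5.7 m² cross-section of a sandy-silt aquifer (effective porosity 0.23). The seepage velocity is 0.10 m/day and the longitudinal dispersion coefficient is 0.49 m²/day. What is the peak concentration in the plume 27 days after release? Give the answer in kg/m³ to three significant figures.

1.54 kg/m³

The peak of an instantaneous 1D plume sits at x = vt; there the Gaussian factor is 1 and C_max = M/(n_e·A·√(4πDt)), where n_e·A is the pore area the mass is dissolved in.
√(4πDt) = √(4π × 0.49 × 27) = 12.89 m, so C_max = 26/(0.23 × 5.7 × 12.89) = 1.54 kg/m³.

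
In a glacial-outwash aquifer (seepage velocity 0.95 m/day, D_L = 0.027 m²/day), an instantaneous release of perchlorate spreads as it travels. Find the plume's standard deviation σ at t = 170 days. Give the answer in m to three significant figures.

3.03 m

Dispersive spreading gives a Gaussian with σ² = 2Dt; advection only shifts the center.
σ = √(2 × 0.027 × 170) = 3.03 m.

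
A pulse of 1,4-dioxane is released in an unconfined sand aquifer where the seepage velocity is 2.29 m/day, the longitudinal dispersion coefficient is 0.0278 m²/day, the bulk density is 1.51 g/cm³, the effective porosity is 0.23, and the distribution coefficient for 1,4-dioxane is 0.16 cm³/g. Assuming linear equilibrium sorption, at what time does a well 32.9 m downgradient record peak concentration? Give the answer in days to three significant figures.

29.4 days

Retardation factor R = 1 + ρ_b·K_d/n = 1 + 1.51 × 0.16/0.23 = 2.050.
Sorption retards both mechanisms: v_R = v/R = 1.117 m/day, D_R = D/R = 0.01356 m²/day.
Peak time from v_R²t² + 2D_R t − x² = 0: t = (√(D_R² + v_R²x²) − D_R)/v_R².
√(D_R² + v_R²x²) = √(0.01356² + 1.117² × 32.9²) = 36.75; v_R² = 1.248.
t = (36.75 − 0.01356)/1.248 = 29.4 days.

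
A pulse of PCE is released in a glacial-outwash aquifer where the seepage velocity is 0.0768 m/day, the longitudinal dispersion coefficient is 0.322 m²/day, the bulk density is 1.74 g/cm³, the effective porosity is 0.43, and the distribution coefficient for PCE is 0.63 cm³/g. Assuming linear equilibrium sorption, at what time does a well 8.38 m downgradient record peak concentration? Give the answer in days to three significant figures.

239 days

Retardation factor R = 1 + ρ_b·K_d/n = 1 + 1.74 × 0.63/0.43 = 3.549.
Sorption retards both mechanisms: v_R = v/R = 0.02164 m/day, D_R = D/R = 0.09073 m²/day.
Peak time from v_R²t² + 2D_R t − x² = 0: t = (√(D_R² + v_R²x²) − D_R)/v_R².
√(D_R² + v_R²x²) = √(0.09073² + 0.02164² × 8.38²) = 0.2028; v_R² = 0.0004683.
t = (0.2028 − 0.09073)/0.0004683 = 239 days.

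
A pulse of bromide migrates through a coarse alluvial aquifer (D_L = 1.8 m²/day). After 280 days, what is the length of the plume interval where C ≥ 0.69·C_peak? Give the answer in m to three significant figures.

54.7 m

The plume is Gaussian with σ = √(2Dt) = √(2 × 1.8 × 280) = 31.75 m.
C/C_peak = exp(−Δx²/(2σ²)) = 0.69 ⇒ Δx = σ·√(−2 ln 0.69) = 31.75 × 0.8615 = 27.35 m.
Width = 2Δx = 54.7 m.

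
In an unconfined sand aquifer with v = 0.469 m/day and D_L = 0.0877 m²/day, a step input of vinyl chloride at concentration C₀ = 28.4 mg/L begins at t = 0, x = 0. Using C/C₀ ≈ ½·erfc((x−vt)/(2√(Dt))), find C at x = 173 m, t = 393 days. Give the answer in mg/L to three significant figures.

For a continuous step input, C/C₀ ≈ ½·erfc((x−vt)/(2√(Dt))).
vt = 0.469 × 393 = 184.317 m and 2√(Dt) = 2√(0.0877 × 393) = 11.74 m.
Argument (x−vt)/(2√(Dt)) = (173 − 184.317)/11.74 = -0.9640; ½·erfc(-0.9640) = 0.9136.
C = 28.4 × 0.9136 = 25.9 mg/L.

25.9 mg/L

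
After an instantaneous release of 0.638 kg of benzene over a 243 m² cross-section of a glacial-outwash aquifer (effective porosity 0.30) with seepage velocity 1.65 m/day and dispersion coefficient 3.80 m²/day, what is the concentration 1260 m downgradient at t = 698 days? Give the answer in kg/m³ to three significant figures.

For an instantaneous plane source, C(x,t) = M/(n_e·A·√(4πDt)) · exp(−(x−vt)²/(4Dt)), with n_e·A the pore (flow) area.
Plume center vt = 1.65 × 698 = 1151.7 m, so the well at 1260 m is 108.3 m downgradient of the peak.
√(4πDt) = 182.6 m, giving peak height M/(n_e·A·√(4πDt)) = 0.638/(0.30 × 243 × 182.6) = 4.793e-05 kg/m³.
(x−vt)²/(4Dt) = (108.3)²/(4 × 3.80 × 698) = 1.105; exp(−1.105) = 0.3312.
C = 4.793e-05 × 0.3312 = 1.59e-05 kg/m³.

1.59e-05 kg/m³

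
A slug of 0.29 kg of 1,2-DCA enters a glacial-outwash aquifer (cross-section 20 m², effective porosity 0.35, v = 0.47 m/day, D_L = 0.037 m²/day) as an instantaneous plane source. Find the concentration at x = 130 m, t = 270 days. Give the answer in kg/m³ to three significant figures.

0.00291 kg/m³

For an instantaneous plane source, C(x,t) = M/(n_e·A·√(4πDt)) · exp(−(x−vt)²/(4Dt)), with n_e·A the pore (flow) area.
Plume center vt = 0.47 × 270 = 126.9 m, so the well at 130 m is 3.1 m downgradient of the peak.
√(4πDt) = 11.20 m, giving peak height M/(n_e·A·√(4πDt)) = 0.29/(0.35 × 20 × 11.20) = 0.003699 kg/m³.
(x−vt)²/(4Dt) = (3.1)²/(4 × 0.037 × 270) = 0.2405; exp(−0.2405) = 0.7862.
C = 0.003699 × 0.7862 = 0.00291 kg/m³.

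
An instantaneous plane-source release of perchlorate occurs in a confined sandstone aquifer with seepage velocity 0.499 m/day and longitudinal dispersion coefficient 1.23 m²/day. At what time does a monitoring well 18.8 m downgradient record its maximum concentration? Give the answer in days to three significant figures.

For the 1D instantaneous-source solution, setting ∂C/∂t = 0 at fixed x gives v²t² + 2Dt − x² = 0, so t = (√(D² + v²x²) − D)/v².
√(D² + v²x²) = √(1.23² + 0.499² × 18.8²) = 9.461; v² = 0.249001.
t = (9.461 − 1.23)/0.249001 = 33.1 days (vs. the pure-advection estimate x/v = 37.7 d).

33.1 days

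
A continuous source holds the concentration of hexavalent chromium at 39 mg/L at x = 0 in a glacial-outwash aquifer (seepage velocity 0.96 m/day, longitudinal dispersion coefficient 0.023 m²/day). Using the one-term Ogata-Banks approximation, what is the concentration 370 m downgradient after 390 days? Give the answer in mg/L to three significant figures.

33.2 mg/L

For a continuous step input, C/C₀ ≈ ½·erfc((x−vt)/(2√(Dt))).
vt = 0.96 × 390 = 374.4 m and 2√(Dt) = 2√(0.023 × 390) = 5.990 m.
Argument (x−vt)/(2√(Dt)) = (370 − 374.4)/5.990 = -0.7346; ½·erfc(-0.7346) = 0.8506.
C = 39 × 0.8506 = 33.2 mg/L.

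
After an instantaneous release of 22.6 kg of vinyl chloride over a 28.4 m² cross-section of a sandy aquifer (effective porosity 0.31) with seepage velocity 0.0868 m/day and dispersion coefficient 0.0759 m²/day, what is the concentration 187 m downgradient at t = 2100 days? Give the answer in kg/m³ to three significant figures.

0.0554 kg/m³

For an instantaneous plane source, C(x,t) = M/(n_e·A·√(4πDt)) · exp(−(x−vt)²/(4Dt)), with n_e·A the pore (flow) area.
Plume center vt = 0.0868 × 2100 = 182.28 m, so the well at 187 m is 4.72 m downgradient of the peak.
√(4πDt) = 44.75 m, giving peak height M/(n_e·A·√(4πDt)) = 22.6/(0.31 × 28.4 × 44.75) = 0.05736 kg/m³.
(x−vt)²/(4Dt) = (4.72)²/(4 × 0.0759 × 2100) = 0.03494; exp(−0.03494) = 0.9657.
C = 0.05736 × 0.9657 = 0.0554 kg/m³.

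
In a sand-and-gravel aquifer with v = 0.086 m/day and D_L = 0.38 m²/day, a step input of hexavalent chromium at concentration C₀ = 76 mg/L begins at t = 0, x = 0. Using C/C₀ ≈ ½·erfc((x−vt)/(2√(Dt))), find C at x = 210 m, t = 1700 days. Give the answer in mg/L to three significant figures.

2.88 mg/L

For a continuous step input, C/C₀ ≈ ½·erfc((x−vt)/(2√(Dt))).
vt = 0.086 × 1700 = 146.2 m and 2√(Dt) = 2√(0.38 × 1700) = 50.83 m.
Argument (x−vt)/(2√(Dt)) = (210 − 146.2)/50.83 = 1.255; ½·erfc(1.255) = 0.03796.
C = 76 × 0.03796 = 2.88 mg/L.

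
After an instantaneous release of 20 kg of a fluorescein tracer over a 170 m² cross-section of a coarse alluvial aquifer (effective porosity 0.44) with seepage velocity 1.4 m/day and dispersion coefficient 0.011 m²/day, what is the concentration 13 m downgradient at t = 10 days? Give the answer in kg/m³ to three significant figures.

0.0234 kg/m³

For an instantaneous plane source, C(x,t) = M/(n_e·A·√(4πDt)) · exp(−(x−vt)²/(4Dt)), with n_e·A the pore (flow) area.
Plume center vt = 1.4 × 10 = 14 m, so the well at 13 m is 1 m upgradient of the peak.
√(4πDt) = 1.176 m, giving peak height M/(n_e·A·√(4πDt)) = 20/(0.44 × 170 × 1.176) = 0.2274 kg/m³.
(x−vt)²/(4Dt) = (-1)²/(4 × 0.011 × 10) = 2.273; exp(−2.273) = 0.1030.
C = 0.2274 × 0.1030 = 0.0234 kg/m³.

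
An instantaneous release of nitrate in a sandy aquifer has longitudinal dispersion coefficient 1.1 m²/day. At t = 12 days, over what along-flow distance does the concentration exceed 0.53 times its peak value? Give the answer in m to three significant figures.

11.6 m

The plume is Gaussian with σ = √(2Dt) = √(2 × 1.1 × 12) = 5.138 m.
C/C_peak = exp(−Δx²/(2σ²)) = 0.53 ⇒ Δx = σ·√(−2 ln 0.53) = 5.138 × 1.127 = 5.791 m.
Width = 2Δx = 11.6 m.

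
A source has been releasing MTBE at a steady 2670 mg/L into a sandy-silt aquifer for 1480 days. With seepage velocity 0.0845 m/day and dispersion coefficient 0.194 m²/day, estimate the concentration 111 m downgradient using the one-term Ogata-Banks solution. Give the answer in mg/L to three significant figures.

1930 mg/L

For a continuous step input, C/C₀ ≈ ½·erfc((x−vt)/(2√(Dt))).
vt = 0.0845 × 1480 = 125.06 m and 2√(Dt) = 2√(0.194 × 1480) = 33.89 m.
Argument (x−vt)/(2√(Dt)) = (111 − 125.06)/33.89 = -0.4149; ½·erfc(-0.4149) = 0.7213.
C = 2670 × 0.7213 = 1930 mg/L.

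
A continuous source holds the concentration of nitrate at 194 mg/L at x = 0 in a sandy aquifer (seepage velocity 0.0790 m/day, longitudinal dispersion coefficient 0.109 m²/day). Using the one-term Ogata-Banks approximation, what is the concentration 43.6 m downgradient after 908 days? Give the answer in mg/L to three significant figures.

190 mg/L

For a continuous step input, C/C₀ ≈ ½·erfc((x−vt)/(2√(Dt))).
vt = 0.0790 × 908 = 71.732 m and 2√(Dt) = 2√(0.109 × 908) = 19.90 m.
Argument (x−vt)/(2√(Dt)) = (43.6 − 71.732)/19.90 = -1.414; ½·erfc(-1.414) = 0.9772.
C = 194 × 0.9772 = 190 mg/L.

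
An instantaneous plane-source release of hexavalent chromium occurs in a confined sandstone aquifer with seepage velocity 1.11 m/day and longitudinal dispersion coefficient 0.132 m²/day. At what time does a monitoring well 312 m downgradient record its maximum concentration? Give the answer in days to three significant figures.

281 days

For the 1D instantaneous-source solution, setting ∂C/∂t = 0 at fixed x gives v²t² + 2Dt − x² = 0, so t = (√(D² + v²x²) − D)/v².
√(D² + v²x²) = √(0.132² + 1.11² × 312²) = 346.3; v² = 1.2321.
t = (346.3 − 0.132)/1.2321 = 281 days (vs. the pure-advection estimate x/v = 281 d).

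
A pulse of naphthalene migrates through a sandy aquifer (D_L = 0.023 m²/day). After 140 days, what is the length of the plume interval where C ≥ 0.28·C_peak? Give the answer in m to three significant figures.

8.10 m

The plume is Gaussian with σ = √(2Dt) = √(2 × 0.023 × 140) = 2.538 m.
C/C_peak = exp(−Δx²/(2σ²)) = 0.28 ⇒ Δx = σ·√(−2 ln 0.28) = 2.538 × 1.596 = 4.051 m.
Width = 2Δx = 8.10 m.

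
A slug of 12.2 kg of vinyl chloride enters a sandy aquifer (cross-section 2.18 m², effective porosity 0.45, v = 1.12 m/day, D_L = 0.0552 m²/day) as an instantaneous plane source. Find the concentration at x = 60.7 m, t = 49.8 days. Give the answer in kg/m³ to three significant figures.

0.233 kg/m³

For an instantaneous plane source, C(x,t) = M/(n_e·A·√(4πDt)) · exp(−(x−vt)²/(4Dt)), with n_e·A the pore (flow) area.
Plume center vt = 1.12 × 49.8 = 55.776 m, so the well at 60.7 m is 4.924 m downgradient of the peak.
√(4πDt) = 5.877 m, giving peak height M/(n_e·A·√(4πDt)) = 12.2/(0.45 × 2.18 × 5.877) = 2.116 kg/m³.
(x−vt)²/(4Dt) = (4.924)²/(4 × 0.0552 × 49.8) = 2.205; exp(−2.205) = 0.1103.
C = 2.116 × 0.1103 = 0.233 kg/m³.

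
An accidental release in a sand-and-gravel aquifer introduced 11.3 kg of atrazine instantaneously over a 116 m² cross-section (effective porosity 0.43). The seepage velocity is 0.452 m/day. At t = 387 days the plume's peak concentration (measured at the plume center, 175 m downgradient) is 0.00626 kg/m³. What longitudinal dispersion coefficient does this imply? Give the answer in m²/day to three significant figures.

0.269 m²/day

At the plume center C_max = M/(n_e·A·√(4πDt)), so D = M²/(4πt·(n_e·A·C_max)²).
n_e·A·C_max = 0.43 × 116 × 0.00626 = 0.3122 kg/m.
D = 11.3²/(4π × 387 × 0.3122²) = 0.269 m²/day.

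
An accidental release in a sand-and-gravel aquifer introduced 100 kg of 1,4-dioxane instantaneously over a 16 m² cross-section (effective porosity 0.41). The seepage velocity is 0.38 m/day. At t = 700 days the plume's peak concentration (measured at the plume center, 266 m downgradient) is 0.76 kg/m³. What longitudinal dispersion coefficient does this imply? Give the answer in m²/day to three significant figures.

At the plume center C_max = M/(n_e·A·√(4πDt)), so D = M²/(4πt·(n_e·A·C_max)²).
n_e·A·C_max = 0.41 × 16 × 0.76 = 4.986 kg/m.
D = 100²/(4π × 700 × 4.986²) = 0.0457 m²/day.

0.0457 m²/day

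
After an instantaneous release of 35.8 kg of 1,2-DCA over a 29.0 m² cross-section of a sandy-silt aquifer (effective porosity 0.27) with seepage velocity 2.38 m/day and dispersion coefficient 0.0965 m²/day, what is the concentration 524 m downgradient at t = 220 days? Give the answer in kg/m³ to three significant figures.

0.279 kg/m³

For an instantaneous plane source, C(x,t) = M/(n_e·A·√(4πDt)) · exp(−(x−vt)²/(4Dt)), with n_e·A the pore (flow) area.
Plume center vt = 2.38 × 220 = 523.6 m, so the well at 524 m is 0.4 m downgradient of the peak.
√(4πDt) = 16.33 m, giving peak height M/(n_e·A·√(4πDt)) = 35.8/(0.27 × 29.0 × 16.33) = 0.2800 kg/m³.
(x−vt)²/(4Dt) = (0.4)²/(4 × 0.0965 × 220) = 0.001884; exp(−0.001884) = 0.9981.
C = 0.2800 × 0.9981 = 0.279 kg/m³.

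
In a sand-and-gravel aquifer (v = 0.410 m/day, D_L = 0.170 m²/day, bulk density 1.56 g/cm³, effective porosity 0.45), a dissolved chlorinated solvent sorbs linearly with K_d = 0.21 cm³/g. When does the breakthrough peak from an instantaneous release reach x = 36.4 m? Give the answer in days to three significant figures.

152 days

Retardation factor R = 1 + ρ_b·K_d/n = 1 + 1.56 × 0.21/0.45 = 1.728.
Sorption retards both mechanisms: v_R = v/R = 0.2373 m/day, D_R = D/R = 0.09838 m²/day.
Peak time from v_R²t² + 2D_R t − x² = 0: t = (√(D_R² + v_R²x²) − D_R)/v_R².
√(D_R² + v_R²x²) = √(0.09838² + 0.2373² × 36.4²) = 8.638; v_R² = 0.05631.
t = (8.638 − 0.09838)/0.05631 = 152 days.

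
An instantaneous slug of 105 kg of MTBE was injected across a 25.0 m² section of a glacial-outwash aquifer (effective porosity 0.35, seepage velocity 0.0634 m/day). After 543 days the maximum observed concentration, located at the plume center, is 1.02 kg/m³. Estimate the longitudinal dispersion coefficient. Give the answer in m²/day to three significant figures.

0.0203 m²/day

At the plume center C_max = M/(n_e·A·√(4πDt)), so D = M²/(4πt·(n_e·A·C_max)²).
n_e·A·C_max = 0.35 × 25.0 × 1.02 = 8.925 kg/m.
D = 105²/(4π × 543 × 8.925²) = 0.0203 m²/day.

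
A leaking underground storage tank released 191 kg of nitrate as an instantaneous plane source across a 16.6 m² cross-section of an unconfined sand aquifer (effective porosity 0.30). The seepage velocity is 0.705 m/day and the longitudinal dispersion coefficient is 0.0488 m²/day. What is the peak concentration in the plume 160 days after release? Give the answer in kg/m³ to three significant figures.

3.87 kg/m³

The peak of an instantaneous 1D plume sits at x = vt; there the Gaussian factor is 1 and C_max = M/(n_e·A·√(4πDt)), where n_e·A is the pore area the mass is dissolved in.
√(4πDt) = √(4π × 0.0488 × 160) = 9.905 m, so C_max = 191/(0.30 × 16.6 × 9.905) = 3.87 kg/m³.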